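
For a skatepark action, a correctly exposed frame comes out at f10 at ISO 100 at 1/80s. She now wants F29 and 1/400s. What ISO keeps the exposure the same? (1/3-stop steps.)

Aperture: f/10 → f/11 → f/13 → f/14 → f/16 → f/18 → f/20 → f/22 → f/25 → f/29 — 3 stops stopped down (darker).
Shutter speed: 1/80 → 1/100 → 1/125 → 1/160 → 1/200 → 1/250 → 1/320 → 1/400 — 2 1/3 stops faster (darker).
Net change so far: 5 1/3 stops darker. Offset with the ISO: 100 → 125 → 160 → 200 → 250 → 320 → 400 → 500 → 640 → 800 → 1000 → 1250 → 1600 → 2000 → 2500 → 3200 → 4000.

ISO 4000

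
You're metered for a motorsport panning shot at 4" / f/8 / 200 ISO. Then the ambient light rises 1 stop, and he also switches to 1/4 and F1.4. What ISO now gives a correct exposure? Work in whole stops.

Scene light: 1 stop brighter.
Shutter speed: 4 → 2 → 1 → 1/2 → 1/4 — 4 stops shorter (darker).
Aperture: f/8 → f/5.6 → f/4 → f/2.8 → f/2 → f/1.4 — 5 stops wider (brighter).
Net so far: 2 stops brighter. ISO: 200 → 100 → 50.

ISO 50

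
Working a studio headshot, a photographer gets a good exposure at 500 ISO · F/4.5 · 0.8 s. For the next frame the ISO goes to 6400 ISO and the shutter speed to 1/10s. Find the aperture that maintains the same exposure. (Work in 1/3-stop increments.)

f/5.6

ISO: 500 → 640 → 800 → 1000 → 1250 → 1600 → 2000 → 2500 → 3200 → 4000 → 5000 → 6400 — 3 2/3 stops higher (brighter).
Shutter speed: 0.8 → 0.6 → 0.5 → 0.4 → 0.3 → 1/4 → 1/5 → 1/6 → 1/8 → 1/10 — 3 stops faster (darker).
Net change so far: 2/3 stop brighter. Offset with the aperture: f/4.5 → f/5 → f/5.6.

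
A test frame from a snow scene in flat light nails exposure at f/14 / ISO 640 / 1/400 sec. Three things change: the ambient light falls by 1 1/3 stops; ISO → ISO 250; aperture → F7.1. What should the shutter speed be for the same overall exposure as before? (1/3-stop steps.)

1/250s

Scene light: 1 1/3 stops darker.
ISO: 640 → 500 → 400 → 320 → 250 — 1 1/3 stops dropped (darker).
Aperture: f/14 → f/13 → f/11 → f/10 → f/9 → f/8 → f/7.1 — 2 stops opened up (brighter).
Net so far: 2/3 stop darker. Shutter speed: 1/400 → 1/320 → 1/250.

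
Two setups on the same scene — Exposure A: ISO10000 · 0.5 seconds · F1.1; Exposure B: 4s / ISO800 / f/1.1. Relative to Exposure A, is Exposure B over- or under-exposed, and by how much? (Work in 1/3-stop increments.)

2/3 stop darker

Aperture: unchanged.
Shutter speed: 0.5 → 0.6 → 0.8 → 1 → 1.3 → 1.6 → 2 → 2.5 → 3.2 → 4 — 3 stops slower (brighter).
ISO: 10000 → 8000 → 6400 → 5000 → 4000 → 3200 → 2500 → 2000 → 1600 → 1250 → 1000 → 800 — 3 2/3 stops dropped (darker).
Net: +3 −3 2/3 = −2/3 stops.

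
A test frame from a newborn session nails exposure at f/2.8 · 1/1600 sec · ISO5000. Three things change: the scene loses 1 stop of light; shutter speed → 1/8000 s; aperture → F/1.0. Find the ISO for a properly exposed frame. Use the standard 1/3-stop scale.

Scene light: 1 stop darker.
Shutter speed: 1/1600 → 1/2000 → 1/2500 → 1/3200 → 1/4000 → 1/5000 → 1/6400 → 1/8000 — 2 1/3 stops faster (darker).
Aperture: f/2.8 → f/2.5 → f/2.2 → f/2 → f/1.8 → f/1.6 → f/1.4 → f/1.2 → f/1.1 → f/1.0 — 3 stops wider (brighter).
Net so far: 1/3 stop darker. ISO: 5000 → 6400.

ISO 6400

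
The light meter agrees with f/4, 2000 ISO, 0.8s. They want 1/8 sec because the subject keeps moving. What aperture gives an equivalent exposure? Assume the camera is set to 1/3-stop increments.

Shutter speed: 0.8 → 0.6 → 0.5 → 0.4 → 0.3 → 1/4 → 1/5 → 1/6 → 1/8 — 2 2/3 stops shorter (darker).
Need 2 2/3 stops brighter from the aperture: f/4 → f/3.5 → f/3.2 → f/2.8 → f/2.5 → f/2.2 → f/2 → f/1.8 → f/1.6.

f/1.6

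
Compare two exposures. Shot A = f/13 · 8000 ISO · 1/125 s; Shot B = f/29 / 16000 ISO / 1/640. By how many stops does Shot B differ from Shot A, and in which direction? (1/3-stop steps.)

Aperture: f/13 → f/14 → f/16 → f/18 → f/20 → f/22 → f/25 → f/29 — 2 1/3 stops narrower (darker).
Shutter speed: 1/125 → 1/160 → 1/200 → 1/250 → 1/320 → 1/400 → 1/500 → 1/640 — 2 1/3 stops faster (darker).
ISO: 8000 → 10000 → 12800 → 16000 — 1 stop raised (brighter).
Net: −2 1/3 −2 1/3 +1 = −3 2/3 stops.

3 2/3 stops darker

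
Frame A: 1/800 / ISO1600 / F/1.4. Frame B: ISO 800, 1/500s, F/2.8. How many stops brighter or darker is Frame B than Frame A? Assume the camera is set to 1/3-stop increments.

Aperture: f/1.4 → f/1.6 → f/1.8 → f/2 → f/2.2 → f/2.5 → f/2.8 — 2 stops narrower (darker).
Shutter speed: 1/800 → 1/640 → 1/500 — 2/3 stop longer (brighter).
ISO: 1600 → 1250 → 1000 → 800 — 1 stop dropped (darker).
Net: −2 +2/3 −1 = −2 1/3 stops.

2 1/3 stops darker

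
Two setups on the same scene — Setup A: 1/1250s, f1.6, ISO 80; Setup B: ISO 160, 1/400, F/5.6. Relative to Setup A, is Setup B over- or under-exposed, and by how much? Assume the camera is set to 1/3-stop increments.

1 stop darker

Aperture: f/1.6 → f/1.8 → f/2 → f/2.2 → f/2.5 → f/2.8 → f/3.2 → f/3.5 → f/4 → f/4.5 → f/5 → f/5.6 — 3 2/3 stops narrower (darker).
Shutter speed: 1/1250 → 1/1000 → 1/800 → 1/640 → 1/500 → 1/400 — 1 2/3 stops longer (brighter).
ISO: 80 → 100 → 125 → 160 — 1 stop higher (brighter).
Net: −3 2/3 +1 2/3 +1 = −1 stop.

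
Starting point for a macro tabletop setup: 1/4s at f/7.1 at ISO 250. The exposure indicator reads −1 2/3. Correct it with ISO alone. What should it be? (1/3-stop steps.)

ISO 800

Underexposed by 1 2/3 stops → need 1 2/3 stops brighter.
ISO: 250 → 320 → 400 → 500 → 640 → 800.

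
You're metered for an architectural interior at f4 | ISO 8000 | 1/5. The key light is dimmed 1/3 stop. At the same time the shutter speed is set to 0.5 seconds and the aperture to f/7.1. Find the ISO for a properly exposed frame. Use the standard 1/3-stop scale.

Scene light: 1/3 stop darker.
Shutter speed: 1/5 → 1/4 → 0.3 → 0.4 → 0.5 — 1 1/3 stops longer (brighter).
Aperture: f/4 → f/4.5 → f/5 → f/5.6 → f/6.3 → f/7.1 — 1 2/3 stops smaller aperture (darker).
Net so far: 2/3 stop darker. ISO: 8000 → 10000 → 12800.

ISO 12800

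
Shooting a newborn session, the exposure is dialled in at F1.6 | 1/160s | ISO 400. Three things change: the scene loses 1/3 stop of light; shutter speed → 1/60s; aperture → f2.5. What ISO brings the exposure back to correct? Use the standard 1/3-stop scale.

ISO 500

Scene light: 1/3 stop darker.
Shutter speed: 1/160 → 1/125 → 1/100 → 1/80 → 1/60 — 1 1/3 stops slower (brighter).
Aperture: f/1.6 → f/1.8 → f/2 → f/2.2 → f/2.5 — 1 1/3 stops smaller aperture (darker).
Net so far: 1/3 stop darker. ISO: 400 → 500.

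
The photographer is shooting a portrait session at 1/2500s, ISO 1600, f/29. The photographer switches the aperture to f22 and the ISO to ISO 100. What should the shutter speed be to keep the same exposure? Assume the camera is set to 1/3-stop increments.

Aperture: f/29 → f/25 → f/22 — 2/3 stop opened up (brighter).
ISO: 1600 → 1250 → 1000 → 800 → 640 → 500 → 400 → 320 → 250 → 200 → 160 → 125 → 100 — 4 stops lower (darker).
Net change so far: 3 1/3 stops darker. Offset with the shutter speed: 1/2500 → 1/2000 → 1/1600 → 1/1250 → 1/1000 → 1/800 → 1/640 → 1/500 → 1/400 → 1/320 → 1/250.

1/250s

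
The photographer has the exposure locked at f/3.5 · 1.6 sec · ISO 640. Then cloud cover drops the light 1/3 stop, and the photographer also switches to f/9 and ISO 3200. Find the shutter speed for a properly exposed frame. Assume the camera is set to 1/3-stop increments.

Scene light: 1/3 stop darker.
Aperture: f/3.5 → f/4 → f/4.5 → f/5 → f/5.6 → f/6.3 → f/7.1 → f/8 → f/9 — 2 2/3 stops stopped down (darker).
ISO: 640 → 800 → 1000 → 1250 → 1600 → 2000 → 2500 → 3200 — 2 1/3 stops raised (brighter).
Net so far: 2/3 stop darker. Shutter speed: 1.6 → 2 → 2.5.

2.5 s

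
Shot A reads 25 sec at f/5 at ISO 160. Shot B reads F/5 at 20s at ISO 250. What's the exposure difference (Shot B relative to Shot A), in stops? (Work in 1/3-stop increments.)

Aperture: unchanged.
Shutter speed: 25 → 20 — 1/3 stop shorter (darker).
ISO: 160 → 200 → 250 — 2/3 stop raised (brighter).
Net: −1/3 +2/3 = +1/3 stops.

1/3 stop brighter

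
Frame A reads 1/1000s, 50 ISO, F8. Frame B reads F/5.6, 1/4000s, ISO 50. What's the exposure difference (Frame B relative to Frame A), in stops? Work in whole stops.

Aperture: f/8 → f/5.6 — 1 stop larger aperture (brighter).
Shutter speed: 1/1000 → 1/2000 → 1/4000 — 2 stops shorter (darker).
ISO: unchanged.
Net: +1 −2 = −1 stop.

1 stop darker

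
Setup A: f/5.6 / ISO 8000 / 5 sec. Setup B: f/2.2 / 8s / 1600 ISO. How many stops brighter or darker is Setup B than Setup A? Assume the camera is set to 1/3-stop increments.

Aperture: f/5.6 → f/5 → f/4.5 → f/4 → f/3.5 → f/3.2 → f/2.8 → f/2.5 → f/2.2 — 2 2/3 stops wider (brighter).
Shutter speed: 5 → 6 → 8 — 2/3 stop longer (brighter).
ISO: 8000 → 6400 → 5000 → 4000 → 3200 → 2500 → 2000 → 1600 — 2 1/3 stops lower (darker).
Net: +2 2/3 +2/3 −2 1/3 = +1 stop.

1 stop brighter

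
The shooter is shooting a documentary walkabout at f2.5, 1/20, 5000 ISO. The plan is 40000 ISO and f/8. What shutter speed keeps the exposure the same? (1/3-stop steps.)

1/15s

ISO: 5000 → 6400 → 8000 → 10000 → 12800 → 16000 → 20000 → 25600 → 32000 → 40000 — 3 stops higher (brighter).
Aperture: f/2.5 → f/2.8 → f/3.2 → f/3.5 → f/4 → f/4.5 → f/5 → f/5.6 → f/6.3 → f/7.1 → f/8 — 3 1/3 stops smaller aperture (darker).
Net change so far: 1/3 stop darker. Offset with the shutter speed: 1/20 → 1/15.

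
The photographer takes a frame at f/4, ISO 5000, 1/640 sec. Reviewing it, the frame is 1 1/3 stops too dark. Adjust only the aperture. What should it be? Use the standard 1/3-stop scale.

f/2.5

Underexposed by 1 1/3 stops → need 1 1/3 stops brighter.
Aperture: f/4 → f/3.5 → f/3.2 → f/2.8 → f/2.5.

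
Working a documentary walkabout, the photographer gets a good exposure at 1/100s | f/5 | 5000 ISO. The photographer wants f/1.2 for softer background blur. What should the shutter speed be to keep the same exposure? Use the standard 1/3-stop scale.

1/1600s

Aperture: f/5 → f/4.5 → f/4 → f/3.5 → f/3.2 → f/2.8 → f/2.5 → f/2.2 → f/2 → f/1.8 → f/1.6 → f/1.4 → f/1.2 — 4 stops wider (brighter).
Need 4 stops darker from the shutter speed: 1/100 → 1/125 → 1/160 → 1/200 → 1/250 → 1/320 → 1/400 → 1/500 → 1/640 → 1/800 → 1/1000 → 1/1250 → 1/1600.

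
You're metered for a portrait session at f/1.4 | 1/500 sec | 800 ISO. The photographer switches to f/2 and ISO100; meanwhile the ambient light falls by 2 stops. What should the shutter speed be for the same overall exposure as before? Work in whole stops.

Scene light: 2 stops darker.
Aperture: f/1.4 → f/2 — 1 stop stopped down (darker).
ISO: 800 → 400 → 200 → 100 — 3 stops lower (darker).
Net so far: 6 stops darker. Shutter speed: 1/500 → 1/250 → 1/125 → 1/60 → 1/30 → 1/15 → 1/8.

1/8s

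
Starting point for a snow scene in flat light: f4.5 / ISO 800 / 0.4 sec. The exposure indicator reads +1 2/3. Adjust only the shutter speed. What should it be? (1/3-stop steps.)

Overexposed by 1 2/3 stops → need 1 2/3 stops darker.
Shutter speed: 0.4 → 0.3 → 1/4 → 1/5 → 1/6 → 1/8.

1/8s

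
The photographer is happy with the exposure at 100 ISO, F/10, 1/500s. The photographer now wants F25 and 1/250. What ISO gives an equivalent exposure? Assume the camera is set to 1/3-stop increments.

ISO 320

Aperture: f/10 → f/11 → f/13 → f/14 → f/16 → f/18 → f/20 → f/22 → f/25 — 2 2/3 stops smaller aperture (darker).
Shutter speed: 1/500 → 1/400 → 1/320 → 1/250 — 1 stop longer (brighter).
Net change so far: 1 2/3 stops darker. Offset with the ISO: 100 → 125 → 160 → 200 → 250 → 320.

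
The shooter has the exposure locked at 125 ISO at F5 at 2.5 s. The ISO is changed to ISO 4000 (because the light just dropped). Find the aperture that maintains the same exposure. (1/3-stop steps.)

f/29

ISO: 125 → 160 → 200 → 250 → 320 → 400 → 500 → 640 → 800 → 1000 → 1250 → 1600 → 2000 → 2500 → 3200 → 4000 — 5 stops raised (brighter).
Need 5 stops darker from the aperture: f/5 → f/5.6 → f/6.3 → f/7.1 → f/8 → f/9 → f/10 → f/11 → f/13 → f/14 → f/16 → f/18 → f/20 → f/22 → f/25 → f/29.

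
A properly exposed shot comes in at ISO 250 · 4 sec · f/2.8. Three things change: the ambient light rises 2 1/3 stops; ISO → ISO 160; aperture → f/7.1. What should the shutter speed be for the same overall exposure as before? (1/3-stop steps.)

8 s

Scene light: 2 1/3 stops brighter.
ISO: 250 → 200 → 160 — 2/3 stop lower (darker).
Aperture: f/2.8 → f/3.2 → f/3.5 → f/4 → f/4.5 → f/5 → f/5.6 → f/6.3 → f/7.1 — 2 2/3 stops stopped down (darker).
Net so far: 1 stop darker. Shutter speed: 4 → 5 → 6 → 8.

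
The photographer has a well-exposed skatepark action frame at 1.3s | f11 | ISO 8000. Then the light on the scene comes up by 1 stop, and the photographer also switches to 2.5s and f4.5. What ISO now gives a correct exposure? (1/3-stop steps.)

ISO 320

Scene light: 1 stop brighter.
Shutter speed: 1.3 → 1.6 → 2 → 2.5 — 1 stop longer (brighter).
Aperture: f/11 → f/10 → f/9 → f/8 → f/7.1 → f/6.3 → f/5.6 → f/5 → f/4.5 — 2 2/3 stops opened up (brighter).
Net so far: 4 2/3 stops brighter. ISO: 8000 → 6400 → 5000 → 4000 → 3200 → 2500 → 2000 → 1600 → 1250 → 1000 → 800 → 640 → 500 → 400 → 320.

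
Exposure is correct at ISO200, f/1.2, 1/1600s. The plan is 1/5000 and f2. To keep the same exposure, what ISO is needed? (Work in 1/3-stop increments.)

ISO 1600

Shutter speed: 1/1600 → 1/2000 → 1/2500 → 1/3200 → 1/4000 → 1/5000 — 1 2/3 stops faster (darker).
Aperture: f/1.2 → f/1.4 → f/1.6 → f/1.8 → f/2 — 1 1/3 stops narrower (darker).
Net change so far: 3 stops darker. Offset with the ISO: 200 → 250 → 320 → 400 → 500 → 640 → 800 → 1000 → 1250 → 1600.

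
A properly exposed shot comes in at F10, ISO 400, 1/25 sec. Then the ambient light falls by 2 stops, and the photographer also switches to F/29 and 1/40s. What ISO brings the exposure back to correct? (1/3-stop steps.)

ISO 20000

Scene light: 2 stops darker.
Aperture: f/10 → f/11 → f/13 → f/14 → f/16 → f/18 → f/20 → f/22 → f/25 → f/29 — 3 stops narrower (darker).
Shutter speed: 1/25 → 1/30 → 1/40 — 2/3 stop shorter (darker).
Net so far: 5 2/3 stops darker. ISO: 400 → 500 → 640 → 800 → 1000 → 1250 → 1600 → 2000 → 2500 → 3200 → 4000 → 5000 → 6400 → 8000 → 10000 → 12800 → 16000 → 20000.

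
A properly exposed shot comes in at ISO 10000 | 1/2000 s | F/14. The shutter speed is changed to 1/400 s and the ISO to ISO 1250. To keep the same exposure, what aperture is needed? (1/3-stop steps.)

Shutter speed: 1/2000 → 1/1600 → 1/1250 → 1/1000 → 1/800 → 1/640 → 1/500 → 1/400 — 2 1/3 stops longer (brighter).
ISO: 10000 → 8000 → 6400 → 5000 → 4000 → 3200 → 2500 → 2000 → 1600 → 1250 — 3 stops dropped (darker).
Net change so far: 2/3 stop darker. Offset with the aperture: f/14 → f/13 → f/11.

f/11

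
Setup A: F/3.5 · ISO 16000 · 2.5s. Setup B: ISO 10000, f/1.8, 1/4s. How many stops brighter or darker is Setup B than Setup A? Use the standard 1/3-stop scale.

2 stops darker

Aperture: f/3.5 → f/3.2 → f/2.8 → f/2.5 → f/2.2 → f/2 → f/1.8 — 2 stops larger aperture (brighter).
Shutter speed: 2.5 → 2 → 1.6 → 1.3 → 1 → 0.8 → 0.6 → 0.5 → 0.4 → 0.3 → 1/4 — 3 1/3 stops faster (darker).
ISO: 16000 → 12800 → 10000 — 2/3 stop lower (darker).
Net: +2 −3 1/3 −2/3 = −2 stops.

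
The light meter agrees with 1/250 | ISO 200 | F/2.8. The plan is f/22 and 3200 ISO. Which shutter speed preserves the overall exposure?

1/60s

Aperture: f/2.8 → f/4 → f/5.6 → f/8 → f/11 → f/16 → f/22 — 6 stops stopped down (darker).
ISO: 200 → 400 → 800 → 1600 → 3200 — 4 stops higher (brighter).
Net change so far: 2 stops darker. Offset with the shutter speed: 1/250 → 1/125 → 1/60.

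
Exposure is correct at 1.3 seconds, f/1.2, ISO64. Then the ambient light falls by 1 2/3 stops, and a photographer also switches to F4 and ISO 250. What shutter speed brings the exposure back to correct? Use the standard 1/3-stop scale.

10 s

Scene light: 1 2/3 stops darker.
Aperture: f/1.2 → f/1.4 → f/1.6 → f/1.8 → f/2 → f/2.2 → f/2.5 → f/2.8 → f/3.2 → f/3.5 → f/4 — 3 1/3 stops smaller aperture (darker).
ISO: 64 → 80 → 100 → 125 → 160 → 200 → 250 — 2 stops raised (brighter).
Net so far: 3 stops darker. Shutter speed: 1.3 → 1.6 → 2 → 2.5 → 3.2 → 4 → 5 → 6 → 8 → 10.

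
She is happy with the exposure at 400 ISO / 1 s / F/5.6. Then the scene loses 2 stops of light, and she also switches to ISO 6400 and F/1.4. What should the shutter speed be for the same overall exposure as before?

1/60s

Scene light: 2 stops darker.
ISO: 400 → 800 → 1600 → 3200 → 6400 — 4 stops raised (brighter).
Aperture: f/5.6 → f/4 → f/2.8 → f/2 → f/1.4 — 4 stops wider (brighter).
Net so far: 6 stops brighter. Shutter speed: 1 → 1/2 → 1/4 → 1/8 → 1/15 → 1/30 → 1/60.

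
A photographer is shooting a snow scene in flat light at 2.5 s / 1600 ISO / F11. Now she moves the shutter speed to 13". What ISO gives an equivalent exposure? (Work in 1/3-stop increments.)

ISO 320

Shutter speed: 2.5 → 3.2 → 4 → 5 → 6 → 8 → 10 → 13 — 2 1/3 stops longer (brighter).
Need 2 1/3 stops darker from the ISO: 1600 → 1250 → 1000 → 800 → 640 → 500 → 400 → 320.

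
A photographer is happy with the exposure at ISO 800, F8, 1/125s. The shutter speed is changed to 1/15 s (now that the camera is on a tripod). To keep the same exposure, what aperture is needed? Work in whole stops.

f/22

Shutter speed: 1/125 → 1/60 → 1/30 → 1/15 — 3 stops longer (brighter).
Need 3 stops darker from the aperture: f/8 → f/11 → f/16 → f/22.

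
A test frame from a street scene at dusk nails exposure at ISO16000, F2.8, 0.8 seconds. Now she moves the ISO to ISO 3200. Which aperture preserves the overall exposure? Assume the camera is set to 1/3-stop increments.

f/1.2

ISO: 16000 → 12800 → 10000 → 8000 → 6400 → 5000 → 4000 → 3200 — 2 1/3 stops lower (darker).
Need 2 1/3 stops brighter from the aperture: f/2.8 → f/2.5 → f/2.2 → f/2 → f/1.8 → f/1.6 → f/1.4 → f/1.2.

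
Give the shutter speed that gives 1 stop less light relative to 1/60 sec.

Shutter speed: 1/60 → 1/125 — 1 stop faster (darker).

1/125s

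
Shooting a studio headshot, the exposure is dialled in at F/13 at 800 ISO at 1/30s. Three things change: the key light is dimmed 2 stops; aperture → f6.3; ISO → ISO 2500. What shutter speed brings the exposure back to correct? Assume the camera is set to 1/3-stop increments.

Scene light: 2 stops darker.
Aperture: f/13 → f/11 → f/10 → f/9 → f/8 → f/7.1 → f/6.3 — 2 stops opened up (brighter).
ISO: 800 → 1000 → 1250 → 1600 → 2000 → 2500 — 1 2/3 stops raised (brighter).
Net so far: 1 2/3 stops brighter. Shutter speed: 1/30 → 1/40 → 1/50 → 1/60 → 1/80 → 1/100.

1/100s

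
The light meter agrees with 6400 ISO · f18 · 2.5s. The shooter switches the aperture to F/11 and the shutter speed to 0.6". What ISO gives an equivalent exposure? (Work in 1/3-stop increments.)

ISO 10000

Aperture: f/18 → f/16 → f/14 → f/13 → f/11 — 1 1/3 stops larger aperture (brighter).
Shutter speed: 2.5 → 2 → 1.6 → 1.3 → 1 → 0.8 → 0.6 — 2 stops shorter (darker).
Net change so far: 2/3 stop darker. Offset with the ISO: 6400 → 8000 → 10000.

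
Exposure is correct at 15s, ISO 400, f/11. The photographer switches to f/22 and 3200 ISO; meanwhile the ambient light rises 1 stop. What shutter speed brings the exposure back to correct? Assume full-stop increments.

Scene light: 1 stop brighter.
Aperture: f/11 → f/16 → f/22 — 2 stops narrower (darker).
ISO: 400 → 800 → 1600 → 3200 — 3 stops higher (brighter).
Net so far: 2 stops brighter. Shutter speed: 15 → 8 → 4.

4 s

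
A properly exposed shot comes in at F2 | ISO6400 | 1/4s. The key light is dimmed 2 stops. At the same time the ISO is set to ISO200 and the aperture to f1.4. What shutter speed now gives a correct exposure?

15 s

Scene light: 2 stops darker.
ISO: 6400 → 3200 → 1600 → 800 → 400 → 200 — 5 stops lower (darker).
Aperture: f/2 → f/1.4 — 1 stop larger aperture (brighter).
Net so far: 6 stops darker. Shutter speed: 1/4 → 1/2 → 1 → 2 → 4 → 8 → 15.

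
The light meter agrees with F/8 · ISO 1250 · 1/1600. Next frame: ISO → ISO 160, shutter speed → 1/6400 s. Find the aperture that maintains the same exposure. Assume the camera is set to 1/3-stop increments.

f/1.4

ISO: 1250 → 1000 → 800 → 640 → 500 → 400 → 320 → 250 → 200 → 160 — 3 stops dropped (darker).
Shutter speed: 1/1600 → 1/2000 → 1/2500 → 1/3200 → 1/4000 → 1/5000 → 1/6400 — 2 stops shorter (darker).
Net change so far: 5 stops darker. Offset with the aperture: f/8 → f/7.1 → f/6.3 → f/5.6 → f/5 → f/4.5 → f/4 → f/3.5 → f/3.2 → f/2.8 → f/2.5 → f/2.2 → f/2 → f/1.8 → f/1.6 → f/1.4.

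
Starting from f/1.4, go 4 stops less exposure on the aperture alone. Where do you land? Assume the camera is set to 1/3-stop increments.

Aperture: f/1.4 → f/1.6 → f/1.8 → f/2 → f/2.2 → f/2.5 → f/2.8 → f/3.2 → f/3.5 → f/4 → f/4.5 → f/5 → f/5.6 — 4 stops smaller aperture (darker).

f/5.6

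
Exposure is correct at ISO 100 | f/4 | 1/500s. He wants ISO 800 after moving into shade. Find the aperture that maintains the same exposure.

ISO: 100 → 200 → 400 → 800 — 3 stops higher (brighter).
Need 3 stops darker from the aperture: f/4 → f/5.6 → f/8 → f/11.

f/11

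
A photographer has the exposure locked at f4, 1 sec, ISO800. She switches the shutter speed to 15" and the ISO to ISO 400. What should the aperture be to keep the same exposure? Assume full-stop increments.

f/11

Shutter speed: 1 → 2 → 4 → 8 → 15 — 4 stops longer (brighter).
ISO: 800 → 400 — 1 stop dropped (darker).
Net change so far: 3 stops brighter. Offset with the aperture: f/4 → f/5.6 → f/8 → f/11.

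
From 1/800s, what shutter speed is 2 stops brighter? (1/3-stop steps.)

Shutter speed: 1/800 → 1/640 → 1/500 → 1/400 → 1/320 → 1/250 → 1/200 — 2 stops slower (brighter).

1/200s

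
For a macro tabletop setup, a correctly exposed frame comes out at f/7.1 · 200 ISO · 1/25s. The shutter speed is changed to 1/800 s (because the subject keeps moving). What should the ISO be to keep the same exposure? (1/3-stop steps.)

Shutter speed: 1/25 → 1/30 → 1/40 → 1/50 → 1/60 → 1/80 → 1/100 → 1/125 → 1/160 → 1/200 → 1/250 → 1/320 → 1/400 → 1/500 → 1/640 → 1/800 — 5 stops faster (darker).
Need 5 stops brighter from the ISO: 200 → 250 → 320 → 400 → 500 → 640 → 800 → 1000 → 1250 → 1600 → 2000 → 2500 → 3200 → 4000 → 5000 → 6400.

ISO 6400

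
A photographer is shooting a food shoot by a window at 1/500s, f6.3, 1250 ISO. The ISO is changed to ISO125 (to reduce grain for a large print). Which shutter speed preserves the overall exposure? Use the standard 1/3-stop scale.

1/50s

ISO: 1250 → 1000 → 800 → 640 → 500 → 400 → 320 → 250 → 200 → 160 → 125 — 3 1/3 stops dropped (darker).
Need 3 1/3 stops brighter from the shutter speed: 1/500 → 1/400 → 1/320 → 1/250 → 1/200 → 1/160 → 1/125 → 1/100 → 1/80 → 1/60 → 1/50.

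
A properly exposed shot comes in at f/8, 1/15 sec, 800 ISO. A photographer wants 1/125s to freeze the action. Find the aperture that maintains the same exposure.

f/2.8

Shutter speed: 1/15 → 1/30 → 1/60 → 1/125 — 3 stops shorter (darker).
Need 3 stops brighter from the aperture: f/8 → f/5.6 → f/4 → f/2.8.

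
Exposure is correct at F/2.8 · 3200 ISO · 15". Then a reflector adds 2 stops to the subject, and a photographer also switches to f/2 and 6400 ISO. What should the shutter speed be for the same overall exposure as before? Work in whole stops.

1 s

Scene light: 2 stops brighter.
Aperture: f/2.8 → f/2 — 1 stop opened up (brighter).
ISO: 3200 → 6400 — 1 stop higher (brighter).
Net so far: 4 stops brighter. Shutter speed: 15 → 8 → 4 → 2 → 1.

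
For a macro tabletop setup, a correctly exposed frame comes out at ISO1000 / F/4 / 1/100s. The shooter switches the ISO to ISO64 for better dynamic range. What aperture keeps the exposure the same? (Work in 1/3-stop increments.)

ISO: 1000 → 800 → 640 → 500 → 400 → 320 → 250 → 200 → 160 → 125 → 100 → 80 → 64 — 4 stops dropped (darker).
Need 4 stops brighter from the aperture: f/4 → f/3.5 → f/3.2 → f/2.8 → f/2.5 → f/2.2 → f/2 → f/1.8 → f/1.6 → f/1.4 → f/1.2 → f/1.1 → f/1.0.

f/1.0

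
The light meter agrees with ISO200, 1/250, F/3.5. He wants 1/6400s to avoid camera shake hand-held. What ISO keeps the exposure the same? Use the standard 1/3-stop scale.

Shutter speed: 1/250 → 1/320 → 1/400 → 1/500 → 1/640 → 1/800 → 1/1000 → 1/1250 → 1/1600 → 1/2000 → 1/2500 → 1/3200 → 1/4000 → 1/5000 → 1/6400 — 4 2/3 stops shorter (darker).
Need 4 2/3 stops brighter from the ISO: 200 → 250 → 320 → 400 → 500 → 640 → 800 → 1000 → 1250 → 1600 → 2000 → 2500 → 3200 → 4000 → 5000.

ISO 5000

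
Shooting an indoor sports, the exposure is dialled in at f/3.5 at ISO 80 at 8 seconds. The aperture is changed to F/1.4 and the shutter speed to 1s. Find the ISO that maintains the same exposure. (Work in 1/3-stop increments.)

ISO 100

Aperture: f/3.5 → f/3.2 → f/2.8 → f/2.5 → f/2.2 → f/2 → f/1.8 → f/1.6 → f/1.4 — 2 2/3 stops opened up (brighter).
Shutter speed: 8 → 6 → 5 → 4 → 3.2 → 2.5 → 2 → 1.6 → 1.3 → 1 — 3 stops faster (darker).
Net change so far: 1/3 stop darker. Offset with the ISO: 80 → 100.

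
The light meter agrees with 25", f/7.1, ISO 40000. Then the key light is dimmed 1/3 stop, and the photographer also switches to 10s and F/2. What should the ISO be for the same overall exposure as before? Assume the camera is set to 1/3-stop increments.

ISO 10000

Scene light: 1/3 stop darker.
Shutter speed: 25 → 20 → 15 → 13 → 10 — 1 1/3 stops shorter (darker).
Aperture: f/7.1 → f/6.3 → f/5.6 → f/5 → f/4.5 → f/4 → f/3.5 → f/3.2 → f/2.8 → f/2.5 → f/2.2 → f/2 — 3 2/3 stops larger aperture (brighter).
Net so far: 2 stops brighter. ISO: 40000 → 32000 → 25600 → 20000 → 16000 → 12800 → 10000.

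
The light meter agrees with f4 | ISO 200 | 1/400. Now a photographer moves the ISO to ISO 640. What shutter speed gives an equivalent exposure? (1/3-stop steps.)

1/1250s

ISO: 200 → 250 → 320 → 400 → 500 → 640 — 1 2/3 stops raised (brighter).
Need 1 2/3 stops darker from the shutter speed: 1/400 → 1/500 → 1/640 → 1/800 → 1/1000 → 1/1250.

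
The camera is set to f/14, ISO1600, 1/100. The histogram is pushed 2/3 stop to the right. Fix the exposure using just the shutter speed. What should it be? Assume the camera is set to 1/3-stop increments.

Overexposed by 2/3 stop → need 2/3 stop darker.
Shutter speed: 1/100 → 1/125 → 1/160.

1/160s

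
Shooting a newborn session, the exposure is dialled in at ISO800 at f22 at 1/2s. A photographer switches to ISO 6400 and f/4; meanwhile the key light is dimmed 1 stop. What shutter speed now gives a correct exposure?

Scene light: 1 stop darker.
ISO: 800 → 1600 → 3200 → 6400 — 3 stops raised (brighter).
Aperture: f/22 → f/16 → f/11 → f/8 → f/5.6 → f/4 — 5 stops opened up (brighter).
Net so far: 7 stops brighter. Shutter speed: 1/2 → 1/4 → 1/8 → 1/15 → 1/30 → 1/60 → 1/125 → 1/250.

1/250s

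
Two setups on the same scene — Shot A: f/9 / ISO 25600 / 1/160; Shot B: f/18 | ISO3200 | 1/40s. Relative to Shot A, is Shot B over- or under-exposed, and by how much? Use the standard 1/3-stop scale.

Aperture: f/9 → f/10 → f/11 → f/13 → f/14 → f/16 → f/18 — 2 stops stopped down (darker).
Shutter speed: 1/160 → 1/125 → 1/100 → 1/80 → 1/60 → 1/50 → 1/40 — 2 stops slower (brighter).
ISO: 25600 → 20000 → 16000 → 12800 → 10000 → 8000 → 6400 → 5000 → 4000 → 3200 — 3 stops lower (darker).
Net: −2 +2 −3 = −3 stops.

3 stops darker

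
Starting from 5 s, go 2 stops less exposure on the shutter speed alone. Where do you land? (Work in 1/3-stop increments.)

1.3 s

Shutter speed: 5 → 4 → 3.2 → 2.5 → 2 → 1.6 → 1.3 — 2 stops shorter (darker).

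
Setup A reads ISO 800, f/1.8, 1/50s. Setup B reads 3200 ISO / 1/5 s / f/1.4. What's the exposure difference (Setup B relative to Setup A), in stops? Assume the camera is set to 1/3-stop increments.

6 stops brighter

Aperture: f/1.8 → f/1.6 → f/1.4 — 2/3 stop opened up (brighter).
Shutter speed: 1/50 → 1/40 → 1/30 → 1/25 → 1/20 → 1/15 → 1/13 → 1/10 → 1/8 → 1/6 → 1/5 — 3 1/3 stops slower (brighter).
ISO: 800 → 1000 → 1250 → 1600 → 2000 → 2500 → 3200 — 2 stops higher (brighter).
Net: +2/3 +3 1/3 +2 = +6 stops.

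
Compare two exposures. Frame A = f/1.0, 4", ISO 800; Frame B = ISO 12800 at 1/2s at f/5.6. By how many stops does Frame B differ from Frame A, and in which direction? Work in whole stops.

4 stops darker

Aperture: f/1.0 → f/1.4 → f/2 → f/2.8 → f/4 → f/5.6 — 5 stops narrower (darker).
Shutter speed: 4 → 2 → 1 → 1/2 — 3 stops shorter (darker).
ISO: 800 → 1600 → 3200 → 6400 → 12800 — 4 stops higher (brighter).
Net: −5 −3 +4 = −4 stops.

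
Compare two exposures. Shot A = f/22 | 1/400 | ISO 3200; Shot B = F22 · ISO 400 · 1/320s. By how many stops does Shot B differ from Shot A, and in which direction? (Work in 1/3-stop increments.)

2 2/3 stops darker

Aperture: unchanged.
Shutter speed: 1/400 → 1/320 — 1/3 stop longer (brighter).
ISO: 3200 → 2500 → 2000 → 1600 → 1250 → 1000 → 800 → 640 → 500 → 400 — 3 stops lower (darker).
Net: +1/3 −3 = −2 2/3 stops.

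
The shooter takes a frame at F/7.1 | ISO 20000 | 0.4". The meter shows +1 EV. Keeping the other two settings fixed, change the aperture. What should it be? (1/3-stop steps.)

f/10

Overexposed by 1 stop → need 1 stop darker.
Aperture: f/7.1 → f/8 → f/9 → f/10.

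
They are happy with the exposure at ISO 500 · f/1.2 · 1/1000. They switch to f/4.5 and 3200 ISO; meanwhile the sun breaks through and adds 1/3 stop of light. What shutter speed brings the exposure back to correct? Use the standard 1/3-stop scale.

1/640s

Scene light: 1/3 stop brighter.
Aperture: f/1.2 → f/1.4 → f/1.6 → f/1.8 → f/2 → f/2.2 → f/2.5 → f/2.8 → f/3.2 → f/3.5 → f/4 → f/4.5 — 3 2/3 stops stopped down (darker).
ISO: 500 → 640 → 800 → 1000 → 1250 → 1600 → 2000 → 2500 → 3200 — 2 2/3 stops raised (brighter).
Net so far: 2/3 stop darker. Shutter speed: 1/1000 → 1/800 → 1/640.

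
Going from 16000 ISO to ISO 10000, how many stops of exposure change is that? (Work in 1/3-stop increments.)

16000 → 12800 → 10000 — count the steps: 2 third-stops = 2/3 stop.

2/3 stop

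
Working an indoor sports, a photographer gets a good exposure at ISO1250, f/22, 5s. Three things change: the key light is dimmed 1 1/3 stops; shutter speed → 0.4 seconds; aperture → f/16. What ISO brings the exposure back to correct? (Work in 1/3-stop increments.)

ISO 20000

Scene light: 1 1/3 stops darker.
Shutter speed: 5 → 4 → 3.2 → 2.5 → 2 → 1.6 → 1.3 → 1 → 0.8 → 0.6 → 0.5 → 0.4 — 3 2/3 stops shorter (darker).
Aperture: f/22 → f/20 → f/18 → f/16 — 1 stop larger aperture (brighter).
Net so far: 4 stops darker. ISO: 1250 → 1600 → 2000 → 2500 → 3200 → 4000 → 5000 → 6400 → 8000 → 10000 → 12800 → 16000 → 20000.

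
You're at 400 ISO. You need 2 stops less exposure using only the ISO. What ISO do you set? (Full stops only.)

ISO: 400 → 200 → 100 — 2 stops dropped (darker).

ISO 100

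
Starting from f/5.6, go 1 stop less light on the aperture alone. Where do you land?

Aperture: f/5.6 → f/8 — 1 stop stopped down (darker).

f/8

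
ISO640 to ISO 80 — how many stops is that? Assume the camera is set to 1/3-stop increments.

640 → 500 → 400 → 320 → 250 → 200 → 160 → 125 → 100 → 80 — count the steps: 9 third-stops = 3 stops.

3 stops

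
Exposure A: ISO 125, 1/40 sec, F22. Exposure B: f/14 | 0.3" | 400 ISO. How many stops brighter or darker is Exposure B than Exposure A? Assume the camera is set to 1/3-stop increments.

6 2/3 stops brighter

Aperture: f/22 → f/20 → f/18 → f/16 → f/14 — 1 1/3 stops larger aperture (brighter).
Shutter speed: 1/40 → 1/30 → 1/25 → 1/20 → 1/15 → 1/13 → 1/10 → 1/8 → 1/6 → 1/5 → 1/4 → 0.3 — 3 2/3 stops slower (brighter).
ISO: 125 → 160 → 200 → 250 → 320 → 400 — 1 2/3 stops raised (brighter).
Net: +1 1/3 +3 2/3 +1 2/3 = +6 2/3 stops.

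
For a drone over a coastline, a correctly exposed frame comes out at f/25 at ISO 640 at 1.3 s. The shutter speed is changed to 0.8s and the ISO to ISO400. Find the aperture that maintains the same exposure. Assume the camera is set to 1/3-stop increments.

f/16

Shutter speed: 1.3 → 1 → 0.8 — 2/3 stop shorter (darker).
ISO: 640 → 500 → 400 — 2/3 stop lower (darker).
Net change so far: 1 1/3 stops darker. Offset with the aperture: f/25 → f/22 → f/20 → f/18 → f/16.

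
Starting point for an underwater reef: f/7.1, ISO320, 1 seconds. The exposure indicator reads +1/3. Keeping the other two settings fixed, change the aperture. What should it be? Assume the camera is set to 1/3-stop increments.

Overexposed by 1/3 stop → need 1/3 stop darker.
Aperture: f/7.1 → f/8.

f/8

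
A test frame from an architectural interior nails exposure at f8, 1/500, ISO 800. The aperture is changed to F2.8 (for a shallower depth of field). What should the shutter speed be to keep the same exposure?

Aperture: f/8 → f/5.6 → f/4 → f/2.8 — 3 stops opened up (brighter).
Need 3 stops darker from the shutter speed: 1/500 → 1/1000 → 1/2000 → 1/4000.

1/4000s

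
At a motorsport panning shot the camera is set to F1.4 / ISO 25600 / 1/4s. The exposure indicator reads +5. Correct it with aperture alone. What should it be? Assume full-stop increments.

Overexposed by 5 stops → need 5 stops darker.
Aperture: f/1.4 → f/2 → f/2.8 → f/4 → f/5.6 → f/8.

f/8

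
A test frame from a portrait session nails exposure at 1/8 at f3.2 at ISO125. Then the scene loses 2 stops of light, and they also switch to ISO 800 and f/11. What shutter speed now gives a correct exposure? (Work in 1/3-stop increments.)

1 s

Scene light: 2 stops darker.
ISO: 125 → 160 → 200 → 250 → 320 → 400 → 500 → 640 → 800 — 2 2/3 stops raised (brighter).
Aperture: f/3.2 → f/3.5 → f/4 → f/4.5 → f/5 → f/5.6 → f/6.3 → f/7.1 → f/8 → f/9 → f/10 → f/11 — 3 2/3 stops stopped down (darker).
Net so far: 3 stops darker. Shutter speed: 1/8 → 1/6 → 1/5 → 1/4 → 0.3 → 0.4 → 0.5 → 0.6 → 0.8 → 1.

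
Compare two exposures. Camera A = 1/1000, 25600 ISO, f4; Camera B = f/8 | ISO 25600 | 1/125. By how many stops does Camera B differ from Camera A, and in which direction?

1 stop brighter

Aperture: f/4 → f/5.6 → f/8 — 2 stops narrower (darker).
Shutter speed: 1/1000 → 1/500 → 1/250 → 1/125 — 3 stops slower (brighter).
ISO: unchanged.
Net: −2 +3 = +1 stop.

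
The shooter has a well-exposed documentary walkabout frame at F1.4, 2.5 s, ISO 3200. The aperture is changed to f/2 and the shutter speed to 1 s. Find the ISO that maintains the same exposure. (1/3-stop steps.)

ISO 16000

Aperture: f/1.4 → f/1.6 → f/1.8 → f/2 — 1 stop smaller aperture (darker).
Shutter speed: 2.5 → 2 → 1.6 → 1.3 → 1 — 1 1/3 stops faster (darker).
Net change so far: 2 1/3 stops darker. Offset with the ISO: 3200 → 4000 → 5000 → 6400 → 8000 → 10000 → 12800 → 16000.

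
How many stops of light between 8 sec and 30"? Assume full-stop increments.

8 → 15 → 30 — count the steps: 2 stops.

2 stops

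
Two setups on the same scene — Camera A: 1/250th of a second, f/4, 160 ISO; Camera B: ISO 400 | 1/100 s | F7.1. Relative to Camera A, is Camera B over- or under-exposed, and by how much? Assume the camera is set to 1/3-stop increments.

1 stop brighter

Aperture: f/4 → f/4.5 → f/5 → f/5.6 → f/6.3 → f/7.1 — 1 2/3 stops narrower (darker).
Shutter speed: 1/250 → 1/200 → 1/160 → 1/125 → 1/100 — 1 1/3 stops slower (brighter).
ISO: 160 → 200 → 250 → 320 → 400 — 1 1/3 stops higher (brighter).
Net: −1 2/3 +1 1/3 +1 1/3 = +1 stop.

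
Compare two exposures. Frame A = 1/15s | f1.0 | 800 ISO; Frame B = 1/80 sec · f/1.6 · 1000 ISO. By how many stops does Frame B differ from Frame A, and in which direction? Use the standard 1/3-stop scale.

Aperture: f/1.0 → f/1.1 → f/1.2 → f/1.4 → f/1.6 — 1 1/3 stops smaller aperture (darker).
Shutter speed: 1/15 → 1/20 → 1/25 → 1/30 → 1/40 → 1/50 → 1/60 → 1/80 — 2 1/3 stops faster (darker).
ISO: 800 → 1000 — 1/3 stop raised (brighter).
Net: −1 1/3 −2 1/3 +1/3 = −3 1/3 stops.

3 1/3 stops darker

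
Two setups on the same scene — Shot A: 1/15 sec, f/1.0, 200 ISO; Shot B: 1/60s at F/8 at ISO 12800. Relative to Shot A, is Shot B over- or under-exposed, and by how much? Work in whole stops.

2 stops darker

Aperture: f/1.0 → f/1.4 → f/2 → f/2.8 → f/4 → f/5.6 → f/8 — 6 stops smaller aperture (darker).
Shutter speed: 1/15 → 1/30 → 1/60 — 2 stops faster (darker).
ISO: 200 → 400 → 800 → 1600 → 3200 → 6400 → 12800 — 6 stops raised (brighter).
Net: −6 −2 +6 = −2 stops.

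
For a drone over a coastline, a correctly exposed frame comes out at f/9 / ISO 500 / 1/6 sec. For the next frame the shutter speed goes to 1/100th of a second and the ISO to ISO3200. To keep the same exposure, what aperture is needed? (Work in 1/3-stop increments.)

Shutter speed: 1/6 → 1/8 → 1/10 → 1/13 → 1/15 → 1/20 → 1/25 → 1/30 → 1/40 → 1/50 → 1/60 → 1/80 → 1/100 — 4 stops shorter (darker).
ISO: 500 → 640 → 800 → 1000 → 1250 → 1600 → 2000 → 2500 → 3200 — 2 2/3 stops raised (brighter).
Net change so far: 1 1/3 stops darker. Offset with the aperture: f/9 → f/8 → f/7.1 → f/6.3 → f/5.6.

f/5.6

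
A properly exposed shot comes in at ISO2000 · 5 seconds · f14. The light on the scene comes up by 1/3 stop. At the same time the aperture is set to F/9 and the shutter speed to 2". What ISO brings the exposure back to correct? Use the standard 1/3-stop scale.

ISO 1600

Scene light: 1/3 stop brighter.
Aperture: f/14 → f/13 → f/11 → f/10 → f/9 — 1 1/3 stops larger aperture (brighter).
Shutter speed: 5 → 4 → 3.2 → 2.5 → 2 — 1 1/3 stops faster (darker).
Net so far: 1/3 stop brighter. ISO: 2000 → 1600.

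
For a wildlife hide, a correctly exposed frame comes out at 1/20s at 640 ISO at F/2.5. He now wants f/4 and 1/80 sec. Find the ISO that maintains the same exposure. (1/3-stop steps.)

Aperture: f/2.5 → f/2.8 → f/3.2 → f/3.5 → f/4 — 1 1/3 stops stopped down (darker).
Shutter speed: 1/20 → 1/25 → 1/30 → 1/40 → 1/50 → 1/60 → 1/80 — 2 stops faster (darker).
Net change so far: 3 1/3 stops darker. Offset with the ISO: 640 → 800 → 1000 → 1250 → 1600 → 2000 → 2500 → 3200 → 4000 → 5000 → 6400.

ISO 6400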